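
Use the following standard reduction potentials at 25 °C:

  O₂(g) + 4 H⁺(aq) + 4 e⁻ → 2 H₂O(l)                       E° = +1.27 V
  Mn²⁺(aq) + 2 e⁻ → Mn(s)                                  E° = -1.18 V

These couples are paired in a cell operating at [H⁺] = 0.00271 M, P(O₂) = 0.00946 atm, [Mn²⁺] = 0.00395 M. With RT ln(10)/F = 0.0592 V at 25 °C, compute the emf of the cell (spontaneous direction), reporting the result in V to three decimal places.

+2.339 V

O₂/H₂O is the cathode (higher E°), Mn²⁺/Mn the anode: E°cell = +1.27 − (-1.18) = +2.45 V, n = 4.
Overall: O₂(g) + 4 H⁺(aq) + 2 Mn(s) → 2 H₂O(l) + 2 Mn²⁺(aq)
Q = [Mn²⁺]^2 / (P(O₂)·[H⁺]^4); log Q = 7.485.
E = E° − (0.0592/n) log Q = +2.45 − (0.0592/4)(7.485) = +2.339 V.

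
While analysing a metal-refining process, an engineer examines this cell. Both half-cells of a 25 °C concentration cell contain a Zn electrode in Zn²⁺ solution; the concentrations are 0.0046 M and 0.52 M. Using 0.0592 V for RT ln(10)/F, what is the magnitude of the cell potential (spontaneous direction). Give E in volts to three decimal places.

For a concentration cell E°cell = 0. The 0.52 M side is the cathode (reduction is favoured where [Zn²⁺] is higher).
With n = 2, E = −(0.0592/2) log([Zn²⁺]ₐₙ/[Zn²⁺]꜀ₐₜ) = −(0.0592/2) log(0.0046/0.52) = −(0.0592/2)(-2.053) = +0.061 V.

+0.061 V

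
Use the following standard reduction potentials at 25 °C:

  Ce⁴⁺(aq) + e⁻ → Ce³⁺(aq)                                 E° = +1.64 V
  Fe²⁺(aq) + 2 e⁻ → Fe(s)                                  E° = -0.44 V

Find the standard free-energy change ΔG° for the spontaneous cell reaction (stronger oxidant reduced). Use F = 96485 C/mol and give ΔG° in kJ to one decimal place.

-401.4 kJ

Ce⁴⁺/Ce³⁺ (E° = +1.64 V) is the cathode; Fe²⁺/Fe (E° = -0.44 V) is the anode, so E°cell = +2.08 V.
Balancing electrons gives n = 2 (lcm of 1 and 2).
ΔG° = −nFE° = −(2)(96485)(+2.08) = -401,378 J = -401.4 kJ.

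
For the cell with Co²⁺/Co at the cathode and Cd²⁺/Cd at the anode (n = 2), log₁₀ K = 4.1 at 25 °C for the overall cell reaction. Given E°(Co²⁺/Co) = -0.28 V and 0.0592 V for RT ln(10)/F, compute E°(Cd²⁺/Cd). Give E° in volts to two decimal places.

-0.40 V

E°cell = (0.0592/n)·log K = (0.0592/2)(4.1) = +0.121 V.
Since Co²⁺/Co is the cathode and Cd²⁺/Cd the anode, E°cell = E°(Co²⁺/Co) − E°(Cd²⁺/Cd).
So E°(Cd²⁺/Cd) = E°(Co²⁺/Co) − E°cell = (-0.28) − (+0.121) = -0.40 V.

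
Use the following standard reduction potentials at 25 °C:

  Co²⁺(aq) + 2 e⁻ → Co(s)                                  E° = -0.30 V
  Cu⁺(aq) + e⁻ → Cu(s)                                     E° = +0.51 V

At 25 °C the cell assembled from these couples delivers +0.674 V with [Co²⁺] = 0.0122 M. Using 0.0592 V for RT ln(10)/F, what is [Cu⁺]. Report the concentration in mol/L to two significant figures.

0.00056 M

Cu⁺/Cu is the cathode, Co²⁺/Co the anode: E°cell = +0.81 V, n = 2.
Overall reaction: 2 Cu⁺(aq) + Co(s) → 2 Cu(s) + Co²⁺(aq); Q = [Co²⁺]^1/[Cu⁺]^2.
From E = E° − (0.0592/n) log Q: log Q = (E° − E)·n/0.0592 = (+0.81 − (+0.674))·2/0.0592 = 4.5946.
So 2·log[Cu⁺] = 1·log(0.0122) − log Q = -1.9136 − (4.5946) = -6.5082; log[Cu⁺] = -6.5082 / 2 = -3.2541; [Cu⁺] = 10^(-3.2541) ≈ 0.00056 M.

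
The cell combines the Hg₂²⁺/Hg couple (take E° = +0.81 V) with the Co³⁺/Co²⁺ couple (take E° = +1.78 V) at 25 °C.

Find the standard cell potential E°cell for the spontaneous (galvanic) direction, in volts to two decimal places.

The Co³⁺/Co²⁺ couple has the higher reduction potential, so it is the cathode; Hg₂²⁺/Hg is oxidised at the anode.
E°cell = E°(cathode) − E°(anode) = (+1.78) − (+0.81) = +0.97 V.
Since E°cell > 0, the reaction is spontaneous under standard conditions.

+0.97 V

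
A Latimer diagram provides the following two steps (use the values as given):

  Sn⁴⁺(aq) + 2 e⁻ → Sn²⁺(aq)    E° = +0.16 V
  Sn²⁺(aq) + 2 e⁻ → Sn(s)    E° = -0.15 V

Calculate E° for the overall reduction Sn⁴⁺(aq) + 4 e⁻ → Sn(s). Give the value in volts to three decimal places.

+0.005 V

Adding the free-energy changes (−nFE°) of the two steps gives −n₃FE°₃ = −n₁FE°₁ − n₂FE°₂.
E°₃ = (2×+0.16 + 2×-0.15) / 4 = (+0.020) / 4 = +0.005 V.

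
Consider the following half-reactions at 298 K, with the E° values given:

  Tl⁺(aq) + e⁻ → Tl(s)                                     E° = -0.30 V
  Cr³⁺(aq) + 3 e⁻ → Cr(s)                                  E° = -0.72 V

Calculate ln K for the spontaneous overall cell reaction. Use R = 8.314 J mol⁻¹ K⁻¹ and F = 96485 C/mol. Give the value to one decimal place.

Cathode: Tl⁺/Tl; anode: Cr³⁺/Cr. E°cell = (-0.30) − (-0.72) = +0.42 V, with n = 3.
ΔG° = −nFE° = −RT ln K, so ln K = nFE°/(RT) = (3)(96485)(+0.42) / ((8.314)(298)) = 49.069.

49.1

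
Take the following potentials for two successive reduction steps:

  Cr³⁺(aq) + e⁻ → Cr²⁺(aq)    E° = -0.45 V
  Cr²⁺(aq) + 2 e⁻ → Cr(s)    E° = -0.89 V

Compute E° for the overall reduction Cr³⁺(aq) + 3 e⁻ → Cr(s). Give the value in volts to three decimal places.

-0.743 V

Since ΔG° = −nFE° is additive over sequential reductions, n₃E°₃ = n₁E°₁ + n₂E°₂.
E°₃ = (1×-0.45 + 2×-0.89) / 3 = (-2.230) / 3 = -0.743 V.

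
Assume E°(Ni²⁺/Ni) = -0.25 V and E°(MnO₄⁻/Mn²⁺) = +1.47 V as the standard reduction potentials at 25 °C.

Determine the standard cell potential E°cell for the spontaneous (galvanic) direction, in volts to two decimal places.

+1.72 V

The MnO₄⁻/Mn²⁺ couple has the higher reduction potential, so it is the cathode; Ni²⁺/Ni is oxidised at the anode.
E°cell = E°(cathode) − E°(anode) = (+1.47) − (-0.25) = +1.72 V.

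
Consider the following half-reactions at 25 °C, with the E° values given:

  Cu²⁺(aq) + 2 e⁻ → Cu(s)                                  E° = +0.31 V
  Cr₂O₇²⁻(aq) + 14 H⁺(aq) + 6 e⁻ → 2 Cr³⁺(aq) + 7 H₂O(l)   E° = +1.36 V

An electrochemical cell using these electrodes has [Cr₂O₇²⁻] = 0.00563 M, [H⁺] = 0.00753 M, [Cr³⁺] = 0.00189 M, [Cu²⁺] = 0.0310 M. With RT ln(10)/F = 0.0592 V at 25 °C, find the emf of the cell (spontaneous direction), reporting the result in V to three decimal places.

Cr₂O₇²⁻/Cr³⁺ is the cathode (higher E°), Cu²⁺/Cu the anode: E°cell = +1.36 − (+0.31) = +1.05 V, n = 6.
Overall: Cr₂O₇²⁻(aq) + 14 H⁺(aq) + 3 Cu(s) → 2 Cr³⁺(aq) + 7 H₂O(l) + 3 Cu²⁺(aq)
Q = [Cr³⁺]^2·[Cu²⁺]^3 / ([Cr₂O₇²⁻]·[H⁺]^14); log Q = 22.001.
E = E° − (0.0592/n) log Q = +1.05 − (0.0592/6)(22.001) = +0.833 V.

+0.833 V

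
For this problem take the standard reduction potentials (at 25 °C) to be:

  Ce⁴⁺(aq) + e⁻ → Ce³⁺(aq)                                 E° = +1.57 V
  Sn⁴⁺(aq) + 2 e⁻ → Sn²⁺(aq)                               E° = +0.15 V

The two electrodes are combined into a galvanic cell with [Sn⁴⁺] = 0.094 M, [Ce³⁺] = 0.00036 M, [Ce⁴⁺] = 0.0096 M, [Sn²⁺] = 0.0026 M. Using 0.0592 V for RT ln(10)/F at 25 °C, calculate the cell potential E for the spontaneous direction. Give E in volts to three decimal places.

Ce⁴⁺/Ce³⁺ is the cathode (higher E°), Sn⁴⁺/Sn²⁺ the anode: E°cell = +1.57 − (+0.15) = +1.42 V, n = 2.
Overall: 2 Ce⁴⁺(aq) + Sn²⁺(aq) → 2 Ce³⁺(aq) + Sn⁴⁺(aq)
Q = [Ce³⁺]^2·[Sn⁴⁺] / ([Ce⁴⁺]^2·[Sn²⁺]); log Q = -1.294.
E = E° − (0.0592/n) log Q = +1.42 − (0.0592/2)(-1.294) = +1.458 V.

+1.458 V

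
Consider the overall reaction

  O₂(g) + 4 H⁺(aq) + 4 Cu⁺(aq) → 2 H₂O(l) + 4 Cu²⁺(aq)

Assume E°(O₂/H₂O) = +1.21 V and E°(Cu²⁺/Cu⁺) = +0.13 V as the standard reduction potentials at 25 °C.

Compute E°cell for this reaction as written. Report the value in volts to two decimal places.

+1.08 V

The O₂/H₂O couple has the higher reduction potential, so it is the cathode; Cu²⁺/Cu⁺ is oxidised at the anode.
E°cell = E°(cathode) − E°(anode) = (+1.21) − (+0.13) = +1.08 V.
Since E°cell > 0, the reaction is spontaneous under standard conditions.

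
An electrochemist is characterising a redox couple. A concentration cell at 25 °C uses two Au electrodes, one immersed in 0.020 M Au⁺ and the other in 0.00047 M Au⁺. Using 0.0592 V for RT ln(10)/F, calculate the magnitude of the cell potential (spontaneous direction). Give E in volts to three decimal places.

+0.096 V

For a concentration cell E°cell = 0. The 0.020 M side is the cathode (reduction is favoured where [Au⁺] is higher).
With n = 1, E = −(0.0592/1) log([Au⁺]ₐₙ/[Au⁺]꜀ₐₜ) = −(0.0592/1) log(0.00047/0.02) = −(0.0592/1)(-1.629) = +0.096 V.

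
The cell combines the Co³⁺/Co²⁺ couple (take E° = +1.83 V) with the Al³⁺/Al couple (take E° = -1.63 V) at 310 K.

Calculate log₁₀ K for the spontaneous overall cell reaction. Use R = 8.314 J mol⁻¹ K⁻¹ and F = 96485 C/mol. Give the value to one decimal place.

Cathode: Co³⁺/Co²⁺; anode: Al³⁺/Al. E°cell = (+1.83) − (-1.63) = +3.46 V, with n = 3.
ΔG° = −nFE° = −RT ln K, so ln K = nFE°/(RT) = (3)(96485)(+3.46) / ((8.314)(310)) = 388.584.
log₁₀ K = 388.584 / ln 10 = 168.8.

168.8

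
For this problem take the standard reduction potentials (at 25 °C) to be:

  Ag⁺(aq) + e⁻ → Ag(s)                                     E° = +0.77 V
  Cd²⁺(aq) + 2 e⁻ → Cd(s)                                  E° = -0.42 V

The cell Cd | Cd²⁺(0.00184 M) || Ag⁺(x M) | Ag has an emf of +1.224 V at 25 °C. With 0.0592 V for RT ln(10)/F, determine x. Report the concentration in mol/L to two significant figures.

0.16 M

Ag⁺/Ag is the cathode, Cd²⁺/Cd the anode: E°cell = +1.19 V, n = 2.
Overall reaction: 2 Ag⁺(aq) + Cd(s) → 2 Ag(s) + Cd²⁺(aq); Q = [Cd²⁺]^1/[Ag⁺]^2.
From E = E° − (0.0592/n) log Q: log Q = (E° − E)·n/0.0592 = (+1.19 − (+1.224))·2/0.0592 = -1.1486.
So 2·log[Ag⁺] = 1·log(0.00184) − log Q = -2.7352 − (-1.1486) = -1.5866; log[Ag⁺] = -1.5866 / 2 = -0.7933; [Ag⁺] = 10^(-0.7933) ≈ 0.16 M.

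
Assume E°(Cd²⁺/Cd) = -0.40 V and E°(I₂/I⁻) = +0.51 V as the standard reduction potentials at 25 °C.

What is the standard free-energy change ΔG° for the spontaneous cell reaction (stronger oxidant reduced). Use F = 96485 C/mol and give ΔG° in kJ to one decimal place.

I₂/I⁻ (E° = +0.51 V) is the cathode; Cd²⁺/Cd (E° = -0.40 V) is the anode, so E°cell = +0.91 V.
Balancing electrons gives n = 2 (lcm of 2 and 2).
ΔG° = −nFE° = −(2)(96485)(+0.91) = -175,603 J = -175.6 kJ.

-175.6 kJ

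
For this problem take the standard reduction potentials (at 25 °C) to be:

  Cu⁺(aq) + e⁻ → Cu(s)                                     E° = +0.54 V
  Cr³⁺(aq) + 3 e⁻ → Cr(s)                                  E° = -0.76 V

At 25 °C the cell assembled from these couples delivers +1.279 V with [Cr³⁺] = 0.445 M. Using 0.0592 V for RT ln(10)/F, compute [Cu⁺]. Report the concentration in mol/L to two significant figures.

0.34 M

Cu⁺/Cu is the cathode, Cr³⁺/Cr the anode: E°cell = +1.30 V, n = 3.
Overall reaction: 3 Cu⁺(aq) + Cr(s) → 3 Cu(s) + Cr³⁺(aq); Q = [Cr³⁺]^1/[Cu⁺]^3.
From E = E° − (0.0592/n) log Q: log Q = (E° − E)·n/0.0592 = (+1.30 − (+1.279))·3/0.0592 = 1.0642.
So 3·log[Cu⁺] = 1·log(0.445) − log Q = -0.3516 − (1.0642) = -1.4158; log[Cu⁺] = -1.4158 / 3 = -0.4719; [Cu⁺] = 10^(-0.4719) ≈ 0.34 M.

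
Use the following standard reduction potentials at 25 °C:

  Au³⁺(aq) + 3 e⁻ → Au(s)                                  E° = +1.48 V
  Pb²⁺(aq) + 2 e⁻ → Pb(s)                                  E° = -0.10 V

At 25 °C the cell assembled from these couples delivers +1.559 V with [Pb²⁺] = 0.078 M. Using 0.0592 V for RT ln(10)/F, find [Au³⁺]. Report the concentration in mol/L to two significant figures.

Au³⁺/Au is the cathode, Pb²⁺/Pb the anode: E°cell = +1.58 V, n = 6.
Overall reaction: 2 Au³⁺(aq) + 3 Pb(s) → 2 Au(s) + 3 Pb²⁺(aq); Q = [Pb²⁺]^3/[Au³⁺]^2.
From E = E° − (0.0592/n) log Q: log Q = (E° − E)·n/0.0592 = (+1.58 − (+1.559))·6/0.0592 = 2.1284.
So 2·log[Au³⁺] = 3·log(0.078) − log Q = -3.3237 − (2.1284) = -5.4521; log[Au³⁺] = -5.4521 / 2 = -2.7260; [Au³⁺] = 10^(-2.7260) ≈ 0.0019 M.

0.0019 M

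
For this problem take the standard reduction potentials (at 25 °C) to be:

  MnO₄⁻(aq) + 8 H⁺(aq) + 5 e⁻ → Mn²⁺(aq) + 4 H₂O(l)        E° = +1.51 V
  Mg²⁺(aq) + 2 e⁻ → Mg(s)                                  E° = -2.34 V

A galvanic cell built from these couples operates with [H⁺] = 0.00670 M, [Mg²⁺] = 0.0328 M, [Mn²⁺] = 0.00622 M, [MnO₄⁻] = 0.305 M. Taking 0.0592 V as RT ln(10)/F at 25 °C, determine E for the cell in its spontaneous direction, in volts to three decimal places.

MnO₄⁻/Mn²⁺ is the cathode (higher E°), Mg²⁺/Mg the anode: E°cell = +1.51 − (-2.34) = +3.85 V, n = 10.
Overall: 2 MnO₄⁻(aq) + 16 H⁺(aq) + 5 Mg(s) → 2 Mn²⁺(aq) + 8 H₂O(l) + 5 Mg²⁺(aq)
Q = [Mn²⁺]^2·[Mg²⁺]^5 / ([MnO₄⁻]^2·[H⁺]^16); log Q = 23.981.
E = E° − (0.0592/n) log Q = +3.85 − (0.0592/10)(23.981) = +3.708 V.

+3.708 V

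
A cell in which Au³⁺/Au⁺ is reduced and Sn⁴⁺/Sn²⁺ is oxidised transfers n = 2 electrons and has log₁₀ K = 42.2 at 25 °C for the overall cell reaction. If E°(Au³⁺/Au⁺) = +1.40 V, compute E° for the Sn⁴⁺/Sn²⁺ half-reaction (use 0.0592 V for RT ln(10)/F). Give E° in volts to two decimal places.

E°cell = (0.0592/n)·log K = (0.0592/2)(42.2) = +1.249 V.
Since Au³⁺/Au⁺ is the cathode and Sn⁴⁺/Sn²⁺ the anode, E°cell = E°(Au³⁺/Au⁺) − E°(Sn⁴⁺/Sn²⁺).
So E°(Sn⁴⁺/Sn²⁺) = E°(Au³⁺/Au⁺) − E°cell = (+1.40) − (+1.249) = +0.15 V.

+0.15 V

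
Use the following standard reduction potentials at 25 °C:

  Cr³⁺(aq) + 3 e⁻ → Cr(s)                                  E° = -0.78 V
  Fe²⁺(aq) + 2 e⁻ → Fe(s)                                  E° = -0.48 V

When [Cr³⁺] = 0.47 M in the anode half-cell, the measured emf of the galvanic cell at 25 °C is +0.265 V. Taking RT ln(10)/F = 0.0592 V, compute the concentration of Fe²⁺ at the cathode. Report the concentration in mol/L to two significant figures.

Fe²⁺/Fe is the cathode, Cr³⁺/Cr the anode: E°cell = +0.30 V, n = 6.
Overall reaction: 3 Fe²⁺(aq) + 2 Cr(s) → 3 Fe(s) + 2 Cr³⁺(aq); Q = [Cr³⁺]^2/[Fe²⁺]^3.
From E = E° − (0.0592/n) log Q: log Q = (E° − E)·n/0.0592 = (+0.30 − (+0.265))·6/0.0592 = 3.5473.
So 3·log[Fe²⁺] = 2·log(0.47) − log Q = -0.6558 − (3.5473) = -4.2031; log[Fe²⁺] = -4.2031 / 3 = -1.4010; [Fe²⁺] = 10^(-1.4010) ≈ 0.040 M.

0.040 M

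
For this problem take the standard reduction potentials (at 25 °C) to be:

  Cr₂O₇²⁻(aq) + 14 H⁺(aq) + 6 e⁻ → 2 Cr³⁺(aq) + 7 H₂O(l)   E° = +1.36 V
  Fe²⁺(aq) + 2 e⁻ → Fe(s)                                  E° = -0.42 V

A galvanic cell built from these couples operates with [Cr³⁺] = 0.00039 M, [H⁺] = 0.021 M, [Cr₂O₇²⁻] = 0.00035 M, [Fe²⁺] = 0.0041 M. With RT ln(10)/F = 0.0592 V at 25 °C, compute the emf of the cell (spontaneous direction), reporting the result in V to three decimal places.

+1.652 V

Cr₂O₇²⁻/Cr³⁺ is the cathode (higher E°), Fe²⁺/Fe the anode: E°cell = +1.36 − (-0.42) = +1.78 V, n = 6.
Overall: Cr₂O₇²⁻(aq) + 14 H⁺(aq) + 3 Fe(s) → 2 Cr³⁺(aq) + 7 H₂O(l) + 3 Fe²⁺(aq)
Q = [Cr³⁺]^2·[Fe²⁺]^3 / ([Cr₂O₇²⁻]·[H⁺]^14); log Q = 12.965.
E = E° − (0.0592/n) log Q = +1.78 − (0.0592/6)(12.965) = +1.652 V.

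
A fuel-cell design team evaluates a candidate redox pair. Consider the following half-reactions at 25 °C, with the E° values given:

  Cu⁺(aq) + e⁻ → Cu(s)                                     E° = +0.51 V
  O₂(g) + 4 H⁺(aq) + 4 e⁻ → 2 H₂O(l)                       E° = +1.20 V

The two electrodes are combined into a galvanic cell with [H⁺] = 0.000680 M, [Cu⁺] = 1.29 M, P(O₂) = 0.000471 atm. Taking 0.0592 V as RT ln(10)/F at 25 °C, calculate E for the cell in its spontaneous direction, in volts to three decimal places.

+0.447 V

O₂/H₂O is the cathode (higher E°), Cu⁺/Cu the anode: E°cell = +1.20 − (+0.51) = +0.69 V, n = 4.
Overall: O₂(g) + 4 H⁺(aq) + 4 Cu(s) → 2 H₂O(l) + 4 Cu⁺(aq)
Q = [Cu⁺]^4 / (P(O₂)·[H⁺]^4); log Q = 16.439.
E = E° − (0.0592/n) log Q = +0.69 − (0.0592/4)(16.439) = +0.447 V.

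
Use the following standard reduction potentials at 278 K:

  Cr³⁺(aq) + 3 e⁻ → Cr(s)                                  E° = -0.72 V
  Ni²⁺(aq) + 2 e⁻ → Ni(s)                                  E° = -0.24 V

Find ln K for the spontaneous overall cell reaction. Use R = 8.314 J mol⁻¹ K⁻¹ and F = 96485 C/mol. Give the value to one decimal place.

Cathode: Ni²⁺/Ni; anode: Cr³⁺/Cr. E°cell = (-0.24) − (-0.72) = +0.48 V, with n = 6.
ΔG° = −nFE° = −RT ln K, so ln K = nFE°/(RT) = (6)(96485)(+0.48) / ((8.314)(278)) = 120.226.

120.2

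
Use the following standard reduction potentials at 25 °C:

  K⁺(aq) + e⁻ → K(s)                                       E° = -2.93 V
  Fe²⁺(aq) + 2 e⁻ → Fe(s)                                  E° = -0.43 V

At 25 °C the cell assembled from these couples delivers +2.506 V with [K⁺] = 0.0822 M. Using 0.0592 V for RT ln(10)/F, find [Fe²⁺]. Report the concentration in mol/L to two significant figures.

0.011 M

Fe²⁺/Fe is the cathode, K⁺/K the anode: E°cell = +2.50 V, n = 2.
Overall reaction: Fe²⁺(aq) + 2 K(s) → Fe(s) + 2 K⁺(aq); Q = [K⁺]^2/[Fe²⁺]^1.
From E = E° − (0.0592/n) log Q: log Q = (E° − E)·n/0.0592 = (+2.50 − (+2.506))·2/0.0592 = -0.2027.
So 1·log[Fe²⁺] = 2·log(0.0822) − log Q = -2.1703 − (-0.2027) = -1.9676; [Fe²⁺] = 10^(-1.9676) ≈ 0.011 M.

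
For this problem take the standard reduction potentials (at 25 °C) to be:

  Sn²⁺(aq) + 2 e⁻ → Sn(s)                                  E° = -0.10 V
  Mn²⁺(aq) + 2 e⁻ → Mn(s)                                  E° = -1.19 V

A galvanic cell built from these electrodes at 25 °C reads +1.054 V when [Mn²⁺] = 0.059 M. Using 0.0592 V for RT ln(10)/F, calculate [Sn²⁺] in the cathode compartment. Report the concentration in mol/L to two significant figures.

Sn²⁺/Sn is the cathode, Mn²⁺/Mn the anode: E°cell = +1.09 V, n = 2.
Overall reaction: Sn²⁺(aq) + Mn(s) → Sn(s) + Mn²⁺(aq); Q = [Mn²⁺]^1/[Sn²⁺]^1.
From E = E° − (0.0592/n) log Q: log Q = (E° − E)·n/0.0592 = (+1.09 − (+1.054))·2/0.0592 = 1.2162.
So 1·log[Sn²⁺] = 1·log(0.059) − log Q = -1.2291 − (1.2162) = -2.4453; [Sn²⁺] = 10^(-2.4453) ≈ 0.0036 M.

0.0036 M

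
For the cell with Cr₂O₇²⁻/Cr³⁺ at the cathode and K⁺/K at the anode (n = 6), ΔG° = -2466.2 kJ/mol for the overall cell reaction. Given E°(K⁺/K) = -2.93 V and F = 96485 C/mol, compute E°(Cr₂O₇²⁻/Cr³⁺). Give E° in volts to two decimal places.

E°cell = −ΔG°/(nF) = −(-2466.2×10³)/((6)(96485)) = +4.260 V.
Since Cr₂O₇²⁻/Cr³⁺ is the cathode and K⁺/K the anode, E°cell = E°(Cr₂O₇²⁻/Cr³⁺) − E°(K⁺/K).
So E°(Cr₂O₇²⁻/Cr³⁺) = E°cell + E°(K⁺/K) = +4.260 + (-2.93) = +1.33 V.

+1.33 V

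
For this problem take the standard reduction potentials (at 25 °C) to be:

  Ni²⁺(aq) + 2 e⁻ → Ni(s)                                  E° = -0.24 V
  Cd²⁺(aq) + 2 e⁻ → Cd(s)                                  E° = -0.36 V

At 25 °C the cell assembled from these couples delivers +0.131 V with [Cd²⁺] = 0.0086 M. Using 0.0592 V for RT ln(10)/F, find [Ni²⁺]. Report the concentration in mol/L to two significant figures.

0.020 M

Ni²⁺/Ni is the cathode, Cd²⁺/Cd the anode: E°cell = +0.12 V, n = 2.
Overall reaction: Ni²⁺(aq) + Cd(s) → Ni(s) + Cd²⁺(aq); Q = [Cd²⁺]^1/[Ni²⁺]^1.
From E = E° − (0.0592/n) log Q: log Q = (E° − E)·n/0.0592 = (+0.12 − (+0.131))·2/0.0592 = -0.3716.
So 1·log[Ni²⁺] = 1·log(0.0086) − log Q = -2.0655 − (-0.3716) = -1.6939; [Ni²⁺] = 10^(-1.6939) ≈ 0.020 M.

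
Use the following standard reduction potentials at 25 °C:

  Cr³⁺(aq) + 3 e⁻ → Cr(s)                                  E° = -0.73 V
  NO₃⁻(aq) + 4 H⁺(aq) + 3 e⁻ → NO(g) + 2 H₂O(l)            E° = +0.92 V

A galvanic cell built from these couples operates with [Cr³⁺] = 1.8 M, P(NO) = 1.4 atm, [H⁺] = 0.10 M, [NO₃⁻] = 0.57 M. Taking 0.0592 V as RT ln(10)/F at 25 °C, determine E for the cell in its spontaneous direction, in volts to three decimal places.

NO₃⁻/NO is the cathode (higher E°), Cr³⁺/Cr the anode: E°cell = +0.92 − (-0.73) = +1.65 V, n = 3.
Overall: NO₃⁻(aq) + 4 H⁺(aq) + Cr(s) → NO(g) + 2 H₂O(l) + Cr³⁺(aq)
Q = P(NO)·[Cr³⁺] / ([NO₃⁻]·[H⁺]^4); log Q = 4.646.
E = E° − (0.0592/n) log Q = +1.65 − (0.0592/3)(4.646) = +1.558 V.

+1.558 V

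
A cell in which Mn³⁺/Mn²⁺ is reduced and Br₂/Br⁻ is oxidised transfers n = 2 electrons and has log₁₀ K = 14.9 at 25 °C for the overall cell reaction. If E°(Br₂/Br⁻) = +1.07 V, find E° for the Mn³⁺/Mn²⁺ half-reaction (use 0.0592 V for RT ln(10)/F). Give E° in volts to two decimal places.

+1.51 V

E°cell = (0.0592/n)·log K = (0.0592/2)(14.9) = +0.441 V.
Since Mn³⁺/Mn²⁺ is the cathode and Br₂/Br⁻ the anode, E°cell = E°(Mn³⁺/Mn²⁺) − E°(Br₂/Br⁻).
So E°(Mn³⁺/Mn²⁺) = E°cell + E°(Br₂/Br⁻) = +0.441 + (+1.07) = +1.51 V.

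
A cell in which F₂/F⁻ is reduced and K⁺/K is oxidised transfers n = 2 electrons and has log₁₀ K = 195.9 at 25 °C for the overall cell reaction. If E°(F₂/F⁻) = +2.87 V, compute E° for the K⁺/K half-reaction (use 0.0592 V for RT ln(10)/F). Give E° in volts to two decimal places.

-2.93 V

E°cell = (0.0592/n)·log K = (0.0592/2)(195.9) = +5.799 V.
Since F₂/F⁻ is the cathode and K⁺/K the anode, E°cell = E°(F₂/F⁻) − E°(K⁺/K).
So E°(K⁺/K) = E°(F₂/F⁻) − E°cell = (+2.87) − (+5.799) = -2.93 V.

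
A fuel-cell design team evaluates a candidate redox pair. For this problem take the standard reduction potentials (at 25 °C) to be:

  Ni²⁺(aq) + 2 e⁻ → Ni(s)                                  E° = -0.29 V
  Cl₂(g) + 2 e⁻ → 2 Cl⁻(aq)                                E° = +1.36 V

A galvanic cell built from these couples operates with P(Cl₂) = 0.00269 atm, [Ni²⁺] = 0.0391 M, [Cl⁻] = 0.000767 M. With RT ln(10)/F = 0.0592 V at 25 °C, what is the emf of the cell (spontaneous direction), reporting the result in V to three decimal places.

+1.800 V

Cl₂/Cl⁻ is the cathode (higher E°), Ni²⁺/Ni the anode: E°cell = +1.36 − (-0.29) = +1.65 V, n = 2.
Overall: Cl₂(g) + Ni(s) → 2 Cl⁻(aq) + Ni²⁺(aq)
Q = [Cl⁻]^2·[Ni²⁺] / (P(Cl₂)); log Q = -5.068.
E = E° − (0.0592/n) log Q = +1.65 − (0.0592/2)(-5.068) = +1.800 V.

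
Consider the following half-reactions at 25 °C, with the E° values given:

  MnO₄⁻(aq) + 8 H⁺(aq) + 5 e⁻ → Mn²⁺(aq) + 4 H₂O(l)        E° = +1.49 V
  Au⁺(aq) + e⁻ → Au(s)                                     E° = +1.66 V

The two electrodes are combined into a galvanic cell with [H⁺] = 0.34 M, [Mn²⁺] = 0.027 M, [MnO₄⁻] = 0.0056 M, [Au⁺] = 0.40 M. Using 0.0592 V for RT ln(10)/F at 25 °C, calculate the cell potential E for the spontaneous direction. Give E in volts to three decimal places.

+0.199 V

Au⁺/Au is the cathode (higher E°), MnO₄⁻/Mn²⁺ the anode: E°cell = +1.66 − (+1.49) = +0.17 V, n = 5.
Overall: 5 Au⁺(aq) + Mn²⁺(aq) + 4 H₂O(l) → 5 Au(s) + MnO₄⁻(aq) + 8 H⁺(aq)
Q = [MnO₄⁻]·[H⁺]^8 / ([Au⁺]^5·[Mn²⁺]); log Q = -2.442.
E = E° − (0.0592/n) log Q = +0.17 − (0.0592/5)(-2.442) = +0.199 V.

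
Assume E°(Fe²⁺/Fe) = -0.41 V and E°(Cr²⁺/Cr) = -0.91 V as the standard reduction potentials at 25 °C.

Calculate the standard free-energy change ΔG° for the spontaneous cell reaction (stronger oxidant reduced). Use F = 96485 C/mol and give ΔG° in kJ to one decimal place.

-96.5 kJ

Fe²⁺/Fe (E° = -0.41 V) is the cathode; Cr²⁺/Cr (E° = -0.91 V) is the anode, so E°cell = +0.50 V.
Balancing electrons gives n = 2 (lcm of 2 and 2).
ΔG° = −nFE° = −(2)(96485)(+0.50) = -96,485 J = -96.5 kJ.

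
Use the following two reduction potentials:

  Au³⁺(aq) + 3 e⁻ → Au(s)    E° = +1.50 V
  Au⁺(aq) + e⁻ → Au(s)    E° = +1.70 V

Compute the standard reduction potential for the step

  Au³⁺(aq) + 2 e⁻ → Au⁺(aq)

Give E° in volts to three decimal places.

+1.400 V

Sequential free energies add, so n₃E°₃ = n₁E°₁ + n₂E°₂.
With n₃ = 3, and the known step contributing 1×(+1.70) V, the unknown satisfies 2·E° = 3×(+1.50) − 1×(+1.70) = +2.800.
E° = +2.800 / 2 = +1.400 V.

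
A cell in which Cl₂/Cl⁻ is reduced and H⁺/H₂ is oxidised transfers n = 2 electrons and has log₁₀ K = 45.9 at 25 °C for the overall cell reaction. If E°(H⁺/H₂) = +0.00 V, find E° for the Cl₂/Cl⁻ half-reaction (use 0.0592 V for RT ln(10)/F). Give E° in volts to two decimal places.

+1.36 V

E°cell = (0.0592/n)·log K = (0.0592/2)(45.9) = +1.359 V.
Since Cl₂/Cl⁻ is the cathode and H⁺/H₂ the anode, E°cell = E°(Cl₂/Cl⁻) − E°(H⁺/H₂).
So E°(Cl₂/Cl⁻) = E°cell + E°(H⁺/H₂) = +1.359 + (+0.00) = +1.36 V.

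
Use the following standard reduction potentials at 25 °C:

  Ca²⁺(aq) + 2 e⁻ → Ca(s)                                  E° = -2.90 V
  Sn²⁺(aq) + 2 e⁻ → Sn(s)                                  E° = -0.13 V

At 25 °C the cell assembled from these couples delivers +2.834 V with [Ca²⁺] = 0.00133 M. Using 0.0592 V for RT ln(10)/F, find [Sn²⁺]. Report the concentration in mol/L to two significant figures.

Sn²⁺/Sn is the cathode, Ca²⁺/Ca the anode: E°cell = +2.77 V, n = 2.
Overall reaction: Sn²⁺(aq) + Ca(s) → Sn(s) + Ca²⁺(aq); Q = [Ca²⁺]^1/[Sn²⁺]^1.
From E = E° − (0.0592/n) log Q: log Q = (E° − E)·n/0.0592 = (+2.77 − (+2.834))·2/0.0592 = -2.1622.
So 1·log[Sn²⁺] = 1·log(0.00133) − log Q = -2.8761 − (-2.1622) = -0.7139; [Sn²⁺] = 10^(-0.7139) ≈ 0.19 M.

0.19 M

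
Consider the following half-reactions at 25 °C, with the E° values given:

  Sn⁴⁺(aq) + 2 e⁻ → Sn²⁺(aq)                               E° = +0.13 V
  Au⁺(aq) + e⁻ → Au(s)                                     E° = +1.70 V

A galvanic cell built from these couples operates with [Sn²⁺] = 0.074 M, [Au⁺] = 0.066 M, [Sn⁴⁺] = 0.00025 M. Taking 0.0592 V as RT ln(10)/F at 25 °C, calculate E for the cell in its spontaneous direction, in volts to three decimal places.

+1.573 V

Au⁺/Au is the cathode (higher E°), Sn⁴⁺/Sn²⁺ the anode: E°cell = +1.70 − (+0.13) = +1.57 V, n = 2.
Overall: 2 Au⁺(aq) + Sn²⁺(aq) → 2 Au(s) + Sn⁴⁺(aq)
Q = [Sn⁴⁺] / ([Au⁺]^2·[Sn²⁺]); log Q = -0.110.
E = E° − (0.0592/n) log Q = +1.57 − (0.0592/2)(-0.110) = +1.573 V.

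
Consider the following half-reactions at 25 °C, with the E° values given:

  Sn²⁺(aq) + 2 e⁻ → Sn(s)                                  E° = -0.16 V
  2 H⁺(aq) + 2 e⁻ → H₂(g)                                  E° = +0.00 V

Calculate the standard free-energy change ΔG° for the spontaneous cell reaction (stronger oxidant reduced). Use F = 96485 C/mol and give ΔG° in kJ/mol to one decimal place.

-30.9 kJ/mol

H⁺/H₂ (E° = +0.00 V) is the cathode; Sn²⁺/Sn (E° = -0.16 V) is the anode, so E°cell = +0.16 V.
Balancing electrons gives n = 2 (lcm of 2 and 2).
ΔG° = −nFE° = −(2)(96485)(+0.16) = -30,875 J = -30.9 kJ/mol.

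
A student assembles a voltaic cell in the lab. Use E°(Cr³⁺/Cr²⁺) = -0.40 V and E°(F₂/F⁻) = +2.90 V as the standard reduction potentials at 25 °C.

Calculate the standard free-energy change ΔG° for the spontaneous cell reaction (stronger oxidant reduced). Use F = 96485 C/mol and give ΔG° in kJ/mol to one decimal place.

-636.8 kJ/mol

F₂/F⁻ (E° = +2.90 V) is the cathode; Cr³⁺/Cr²⁺ (E° = -0.40 V) is the anode, so E°cell = +3.30 V.
Balancing electrons gives n = 2 (lcm of 2 and 1).
ΔG° = −nFE° = −(2)(96485)(+3.30) = -636,801 J = -636.8 kJ/mol.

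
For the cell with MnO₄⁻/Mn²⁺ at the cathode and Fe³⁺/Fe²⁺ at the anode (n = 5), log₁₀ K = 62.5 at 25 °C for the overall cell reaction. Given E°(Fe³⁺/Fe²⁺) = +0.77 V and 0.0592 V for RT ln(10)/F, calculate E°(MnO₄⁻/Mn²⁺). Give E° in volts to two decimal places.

+1.51 V

E°cell = (0.0592/n)·log K = (0.0592/5)(62.5) = +0.740 V.
Since MnO₄⁻/Mn²⁺ is the cathode and Fe³⁺/Fe²⁺ the anode, E°cell = E°(MnO₄⁻/Mn²⁺) − E°(Fe³⁺/Fe²⁺).
So E°(MnO₄⁻/Mn²⁺) = E°cell + E°(Fe³⁺/Fe²⁺) = +0.740 + (+0.77) = +1.51 V.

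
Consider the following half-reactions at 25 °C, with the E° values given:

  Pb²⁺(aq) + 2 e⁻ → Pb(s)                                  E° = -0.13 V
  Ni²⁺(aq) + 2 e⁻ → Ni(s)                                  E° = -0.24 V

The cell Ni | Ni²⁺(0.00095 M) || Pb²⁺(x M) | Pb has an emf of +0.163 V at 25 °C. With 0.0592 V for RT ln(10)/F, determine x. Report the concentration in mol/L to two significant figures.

Pb²⁺/Pb is the cathode, Ni²⁺/Ni the anode: E°cell = +0.11 V, n = 2.
Overall reaction: Pb²⁺(aq) + Ni(s) → Pb(s) + Ni²⁺(aq); Q = [Ni²⁺]^1/[Pb²⁺]^1.
From E = E° − (0.0592/n) log Q: log Q = (E° − E)·n/0.0592 = (+0.11 − (+0.163))·2/0.0592 = -1.7905.
So 1·log[Pb²⁺] = 1·log(0.00095) − log Q = -3.0223 − (-1.7905) = -1.2318; [Pb²⁺] = 10^(-1.2318) ≈ 0.059 M.

0.059 M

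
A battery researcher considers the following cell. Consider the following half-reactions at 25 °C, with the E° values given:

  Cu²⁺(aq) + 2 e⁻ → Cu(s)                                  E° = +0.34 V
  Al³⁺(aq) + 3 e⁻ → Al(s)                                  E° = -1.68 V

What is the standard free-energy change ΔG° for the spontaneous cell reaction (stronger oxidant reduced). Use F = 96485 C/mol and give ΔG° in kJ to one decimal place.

-1169.4 kJ

Cu²⁺/Cu (E° = +0.34 V) is the cathode; Al³⁺/Al (E° = -1.68 V) is the anode, so E°cell = +2.02 V.
Balancing electrons gives n = 6 (lcm of 2 and 3).
ΔG° = −nFE° = −(6)(96485)(+2.02) = -1,169,398 J = -1169.4 kJ.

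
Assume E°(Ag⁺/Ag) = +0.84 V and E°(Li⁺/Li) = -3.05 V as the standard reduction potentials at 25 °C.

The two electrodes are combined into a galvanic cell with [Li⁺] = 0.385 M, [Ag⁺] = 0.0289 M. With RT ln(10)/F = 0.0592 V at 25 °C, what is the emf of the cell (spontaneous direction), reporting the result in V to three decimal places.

Ag⁺/Ag is the cathode (higher E°), Li⁺/Li the anode: E°cell = +0.84 − (-3.05) = +3.89 V, n = 1.
Overall: Ag⁺(aq) + Li(s) → Ag(s) + Li⁺(aq)
Q = [Li⁺] / ([Ag⁺]); log Q = 1.125.
E = E° − (0.0592/n) log Q = +3.89 − (0.0592/1)(1.125) = +3.823 V.

+3.823 V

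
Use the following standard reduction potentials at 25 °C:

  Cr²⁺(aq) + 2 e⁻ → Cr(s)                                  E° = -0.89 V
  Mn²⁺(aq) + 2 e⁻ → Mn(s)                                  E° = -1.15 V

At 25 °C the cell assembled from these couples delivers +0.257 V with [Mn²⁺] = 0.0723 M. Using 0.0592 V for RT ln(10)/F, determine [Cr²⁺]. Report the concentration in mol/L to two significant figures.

Cr²⁺/Cr is the cathode, Mn²⁺/Mn the anode: E°cell = +0.26 V, n = 2.
Overall reaction: Cr²⁺(aq) + Mn(s) → Cr(s) + Mn²⁺(aq); Q = [Mn²⁺]^1/[Cr²⁺]^1.
From E = E° − (0.0592/n) log Q: log Q = (E° − E)·n/0.0592 = (+0.26 − (+0.257))·2/0.0592 = 0.1014.
So 1·log[Cr²⁺] = 1·log(0.0723) − log Q = -1.1409 − (0.1014) = -1.2423; [Cr²⁺] = 10^(-1.2423) ≈ 0.057 M.

0.057 M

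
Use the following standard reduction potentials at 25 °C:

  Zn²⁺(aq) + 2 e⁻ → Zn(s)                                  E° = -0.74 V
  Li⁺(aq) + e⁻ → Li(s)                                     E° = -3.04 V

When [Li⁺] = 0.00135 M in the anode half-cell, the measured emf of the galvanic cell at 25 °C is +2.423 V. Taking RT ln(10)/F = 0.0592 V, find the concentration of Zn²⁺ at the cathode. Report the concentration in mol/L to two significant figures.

0.026 M

Zn²⁺/Zn is the cathode, Li⁺/Li the anode: E°cell = +2.30 V, n = 2.
Overall reaction: Zn²⁺(aq) + 2 Li(s) → Zn(s) + 2 Li⁺(aq); Q = [Li⁺]^2/[Zn²⁺]^1.
From E = E° − (0.0592/n) log Q: log Q = (E° − E)·n/0.0592 = (+2.30 − (+2.423))·2/0.0592 = -4.1554.
So 1·log[Zn²⁺] = 2·log(0.00135) − log Q = -5.7393 − (-4.1554) = -1.5839; [Zn²⁺] = 10^(-1.5839) ≈ 0.026 M.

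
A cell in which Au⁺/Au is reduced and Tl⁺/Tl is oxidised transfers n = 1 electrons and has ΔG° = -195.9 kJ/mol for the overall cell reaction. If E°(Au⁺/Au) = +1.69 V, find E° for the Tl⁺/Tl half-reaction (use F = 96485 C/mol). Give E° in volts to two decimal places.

-0.34 V

E°cell = −ΔG°/(nF) = −(-195.9×10³)/((1)(96485)) = +2.030 V.
Since Au⁺/Au is the cathode and Tl⁺/Tl the anode, E°cell = E°(Au⁺/Au) − E°(Tl⁺/Tl).
So E°(Tl⁺/Tl) = E°(Au⁺/Au) − E°cell = (+1.69) − (+2.030) = -0.34 V.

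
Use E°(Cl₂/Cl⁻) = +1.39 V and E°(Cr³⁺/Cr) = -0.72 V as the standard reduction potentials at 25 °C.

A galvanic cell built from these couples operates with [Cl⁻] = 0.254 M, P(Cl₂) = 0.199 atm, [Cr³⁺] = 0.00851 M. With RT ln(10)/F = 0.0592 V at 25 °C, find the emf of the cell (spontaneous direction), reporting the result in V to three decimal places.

Cl₂/Cl⁻ is the cathode (higher E°), Cr³⁺/Cr the anode: E°cell = +1.39 − (-0.72) = +2.11 V, n = 6.
Overall: 3 Cl₂(g) + 2 Cr(s) → 6 Cl⁻(aq) + 2 Cr³⁺(aq)
Q = [Cl⁻]^6·[Cr³⁺]^2 / (P(Cl₂)^3); log Q = -5.608.
E = E° − (0.0592/n) log Q = +2.11 − (0.0592/6)(-5.608) = +2.165 V.

+2.165 V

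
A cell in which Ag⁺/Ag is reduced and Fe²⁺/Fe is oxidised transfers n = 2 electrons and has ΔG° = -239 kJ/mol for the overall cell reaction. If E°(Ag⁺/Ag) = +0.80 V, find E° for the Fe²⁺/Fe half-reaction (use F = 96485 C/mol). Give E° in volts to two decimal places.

E°cell = −ΔG°/(nF) = −(-239×10³)/((2)(96485)) = +1.239 V.
Since Ag⁺/Ag is the cathode and Fe²⁺/Fe the anode, E°cell = E°(Ag⁺/Ag) − E°(Fe²⁺/Fe).
So E°(Fe²⁺/Fe) = E°(Ag⁺/Ag) − E°cell = (+0.80) − (+1.239) = -0.44 V.

-0.44 V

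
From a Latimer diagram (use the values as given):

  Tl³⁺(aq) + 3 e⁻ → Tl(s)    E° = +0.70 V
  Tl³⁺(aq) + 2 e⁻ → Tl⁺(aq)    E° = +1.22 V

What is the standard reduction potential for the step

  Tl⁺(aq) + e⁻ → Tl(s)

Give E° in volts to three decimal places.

-0.340 V

Sequential free energies add, so n₃E°₃ = n₁E°₁ + n₂E°₂.
With n₃ = 3, and the known step contributing 2×(+1.22) V, the unknown satisfies 1·E° = 3×(+0.70) − 2×(+1.22) = -0.340.
E° = -0.340 / 1 = -0.340 V.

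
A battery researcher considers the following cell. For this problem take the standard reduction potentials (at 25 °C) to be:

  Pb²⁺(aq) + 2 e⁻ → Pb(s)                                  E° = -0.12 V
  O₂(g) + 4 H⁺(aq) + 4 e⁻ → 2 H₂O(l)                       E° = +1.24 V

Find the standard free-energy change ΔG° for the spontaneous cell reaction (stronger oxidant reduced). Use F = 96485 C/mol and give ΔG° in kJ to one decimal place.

O₂/H₂O (E° = +1.24 V) is the cathode; Pb²⁺/Pb (E° = -0.12 V) is the anode, so E°cell = +1.36 V.
Balancing electrons gives n = 4 (lcm of 4 and 2).
ΔG° = −nFE° = −(4)(96485)(+1.36) = -524,878 J = -524.9 kJ.

-524.9 kJ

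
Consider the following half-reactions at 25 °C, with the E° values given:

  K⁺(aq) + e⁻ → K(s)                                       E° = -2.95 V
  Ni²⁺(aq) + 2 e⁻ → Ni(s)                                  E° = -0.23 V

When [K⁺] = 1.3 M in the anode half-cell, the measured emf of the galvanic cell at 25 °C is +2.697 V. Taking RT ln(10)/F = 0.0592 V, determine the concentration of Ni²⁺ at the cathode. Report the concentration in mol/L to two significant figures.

0.28 M

Ni²⁺/Ni is the cathode, K⁺/K the anode: E°cell = +2.72 V, n = 2.
Overall reaction: Ni²⁺(aq) + 2 K(s) → Ni(s) + 2 K⁺(aq); Q = [K⁺]^2/[Ni²⁺]^1.
From E = E° − (0.0592/n) log Q: log Q = (E° − E)·n/0.0592 = (+2.72 − (+2.697))·2/0.0592 = 0.7770.
So 1·log[Ni²⁺] = 2·log(1.3) − log Q = 0.2279 − (0.7770) = -0.5491; [Ni²⁺] = 10^(-0.5491) ≈ 0.28 M.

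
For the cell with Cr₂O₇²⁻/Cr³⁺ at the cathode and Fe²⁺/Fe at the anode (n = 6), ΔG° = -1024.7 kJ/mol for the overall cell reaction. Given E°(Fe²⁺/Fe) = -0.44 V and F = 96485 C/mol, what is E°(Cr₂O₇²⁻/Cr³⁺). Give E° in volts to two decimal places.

+1.33 V

E°cell = −ΔG°/(nF) = −(-1024.7×10³)/((6)(96485)) = +1.770 V.
Since Cr₂O₇²⁻/Cr³⁺ is the cathode and Fe²⁺/Fe the anode, E°cell = E°(Cr₂O₇²⁻/Cr³⁺) − E°(Fe²⁺/Fe).
So E°(Cr₂O₇²⁻/Cr³⁺) = E°cell + E°(Fe²⁺/Fe) = +1.770 + (-0.44) = +1.33 V.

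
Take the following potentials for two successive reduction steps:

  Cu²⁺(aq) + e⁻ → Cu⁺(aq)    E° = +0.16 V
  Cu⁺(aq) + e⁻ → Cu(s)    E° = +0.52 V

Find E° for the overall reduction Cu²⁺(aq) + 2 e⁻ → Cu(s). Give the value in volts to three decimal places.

Adding the free-energy changes (−nFE°) of the two steps gives −n₃FE°₃ = −n₁FE°₁ − n₂FE°₂.
E°₃ = (1×+0.16 + 1×+0.52) / 2 = (+0.680) / 2 = +0.340 V.

+0.340 V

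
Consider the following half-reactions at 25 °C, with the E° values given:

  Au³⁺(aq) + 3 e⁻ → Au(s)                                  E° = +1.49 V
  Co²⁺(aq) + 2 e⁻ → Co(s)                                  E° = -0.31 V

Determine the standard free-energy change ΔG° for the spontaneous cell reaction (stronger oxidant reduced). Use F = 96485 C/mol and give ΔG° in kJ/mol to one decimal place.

-1042.0 kJ/mol

Au³⁺/Au (E° = +1.49 V) is the cathode; Co²⁺/Co (E° = -0.31 V) is the anode, so E°cell = +1.80 V.
Balancing electrons gives n = 6 (lcm of 3 and 2).
ΔG° = −nFE° = −(6)(96485)(+1.80) = -1,042,038 J = -1042.0 kJ/mol.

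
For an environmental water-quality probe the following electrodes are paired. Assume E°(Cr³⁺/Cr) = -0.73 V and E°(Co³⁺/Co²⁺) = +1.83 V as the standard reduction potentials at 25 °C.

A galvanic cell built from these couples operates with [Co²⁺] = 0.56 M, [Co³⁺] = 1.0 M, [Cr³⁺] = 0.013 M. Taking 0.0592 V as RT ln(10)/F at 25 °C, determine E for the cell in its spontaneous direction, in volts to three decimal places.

Co³⁺/Co²⁺ is the cathode (higher E°), Cr³⁺/Cr the anode: E°cell = +1.83 − (-0.73) = +2.56 V, n = 3.
Overall: 3 Co³⁺(aq) + Cr(s) → 3 Co²⁺(aq) + Cr³⁺(aq)
Q = [Co²⁺]^3·[Cr³⁺] / ([Co³⁺]^3); log Q = -2.641.
E = E° − (0.0592/n) log Q = +2.56 − (0.0592/3)(-2.641) = +2.612 V.

+2.612 V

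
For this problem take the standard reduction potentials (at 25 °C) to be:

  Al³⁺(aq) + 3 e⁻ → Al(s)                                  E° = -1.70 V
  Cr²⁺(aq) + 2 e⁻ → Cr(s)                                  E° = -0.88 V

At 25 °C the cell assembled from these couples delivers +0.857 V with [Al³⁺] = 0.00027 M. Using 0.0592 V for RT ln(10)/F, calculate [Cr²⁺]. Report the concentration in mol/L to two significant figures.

0.074 M

Cr²⁺/Cr is the cathode, Al³⁺/Al the anode: E°cell = +0.82 V, n = 6.
Overall reaction: 3 Cr²⁺(aq) + 2 Al(s) → 3 Cr(s) + 2 Al³⁺(aq); Q = [Al³⁺]^2/[Cr²⁺]^3.
From E = E° − (0.0592/n) log Q: log Q = (E° − E)·n/0.0592 = (+0.82 − (+0.857))·6/0.0592 = -3.7500.
So 3·log[Cr²⁺] = 2·log(0.00027) − log Q = -7.1373 − (-3.7500) = -3.3873; log[Cr²⁺] = -3.3873 / 3 = -1.1291; [Cr²⁺] = 10^(-1.1291) ≈ 0.074 M.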